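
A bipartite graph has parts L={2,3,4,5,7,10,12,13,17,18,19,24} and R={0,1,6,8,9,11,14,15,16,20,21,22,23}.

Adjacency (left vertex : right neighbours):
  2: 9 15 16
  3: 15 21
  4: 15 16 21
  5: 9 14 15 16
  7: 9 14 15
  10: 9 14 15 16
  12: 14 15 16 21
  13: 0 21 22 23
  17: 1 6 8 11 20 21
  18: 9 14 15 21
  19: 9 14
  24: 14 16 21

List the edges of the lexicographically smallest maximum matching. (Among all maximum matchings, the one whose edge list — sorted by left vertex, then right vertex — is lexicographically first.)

Lex-smallest maximum matching: {(2,9), (3,15), (4,16), (5,14), (12,21), (13,0), (17,1)}

|M| = 7 (so the lex-smallest maximum matching has 7 edges)
process left vertices in ascending order; for each, take the smallest-labelled available neighbour that still permits 7 edges overall, or leave it unmatched if none does
lex-smallest matching: {2-9, 3-15, 4-16, 5-14, 12-21, 13-0, 17-1}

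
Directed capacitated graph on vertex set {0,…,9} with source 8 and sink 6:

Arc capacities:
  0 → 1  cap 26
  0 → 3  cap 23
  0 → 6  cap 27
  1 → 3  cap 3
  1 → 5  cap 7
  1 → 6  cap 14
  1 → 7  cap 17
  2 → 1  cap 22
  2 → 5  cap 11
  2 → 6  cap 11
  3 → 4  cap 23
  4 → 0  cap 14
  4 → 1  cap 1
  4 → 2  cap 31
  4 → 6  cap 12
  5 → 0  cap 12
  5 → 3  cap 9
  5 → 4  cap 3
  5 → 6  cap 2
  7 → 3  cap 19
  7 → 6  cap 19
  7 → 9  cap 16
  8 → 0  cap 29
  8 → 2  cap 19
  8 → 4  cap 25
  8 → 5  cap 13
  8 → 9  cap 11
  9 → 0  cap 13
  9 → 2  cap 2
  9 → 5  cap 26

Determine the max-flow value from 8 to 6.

augment #1: 8→0→6 bottleneck 27, total now 27
augment #2: 8→2→6 bottleneck 11, total now 38
augment #3: 8→4→6 bottleneck 12, total now 50
augment #4: 8→5→6 bottleneck 2, total now 52
augment #5: 8→0→1→6 bottleneck 2, total now 54
augment #6: 8→2→1→6 bottleneck 8, total now 62
augment #7: 8→4→1→6 bottleneck 1, total now 63
augment #8: 8→4→0→1→6 bottleneck 3, total now 66
augment #9: 8→4→0→1→7→6 bottleneck 9, total now 75
augment #10: 8→5→0→1→7→6 bottleneck 8, total now 83

Maximum flow value: 83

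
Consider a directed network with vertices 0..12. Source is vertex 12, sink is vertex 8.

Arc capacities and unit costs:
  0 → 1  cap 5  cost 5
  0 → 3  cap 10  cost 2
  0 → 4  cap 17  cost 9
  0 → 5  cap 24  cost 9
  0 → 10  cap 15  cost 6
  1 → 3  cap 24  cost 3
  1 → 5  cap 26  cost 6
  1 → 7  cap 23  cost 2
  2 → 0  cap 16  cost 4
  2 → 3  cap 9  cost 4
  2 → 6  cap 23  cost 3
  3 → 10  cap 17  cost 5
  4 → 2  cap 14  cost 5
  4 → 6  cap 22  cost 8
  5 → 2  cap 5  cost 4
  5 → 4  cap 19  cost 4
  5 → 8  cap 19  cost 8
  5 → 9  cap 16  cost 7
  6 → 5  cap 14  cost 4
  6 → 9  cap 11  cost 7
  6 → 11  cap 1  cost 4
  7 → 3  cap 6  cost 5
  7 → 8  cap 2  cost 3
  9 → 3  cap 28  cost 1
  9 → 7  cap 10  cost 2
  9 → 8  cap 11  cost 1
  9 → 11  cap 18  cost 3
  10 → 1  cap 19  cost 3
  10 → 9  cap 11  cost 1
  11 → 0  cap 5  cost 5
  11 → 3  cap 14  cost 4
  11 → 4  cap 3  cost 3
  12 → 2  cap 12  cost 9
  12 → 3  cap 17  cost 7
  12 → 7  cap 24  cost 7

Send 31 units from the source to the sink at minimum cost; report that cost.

Minimum cost for 31 units: 636

shortest-cost path #1: 12→7→8 push 2 @ unit cost 10 (adds 20)
shortest-cost path #2: 12→3→10→9→8 push 11 @ unit cost 14 (adds 154)
shortest-cost path #3: 12→2→6→5→8 push 12 @ unit cost 24 (adds 288)
shortest-cost path #4: 12→3→10→1→5→8 push 6 @ unit cost 29 (adds 174)
total cost = 636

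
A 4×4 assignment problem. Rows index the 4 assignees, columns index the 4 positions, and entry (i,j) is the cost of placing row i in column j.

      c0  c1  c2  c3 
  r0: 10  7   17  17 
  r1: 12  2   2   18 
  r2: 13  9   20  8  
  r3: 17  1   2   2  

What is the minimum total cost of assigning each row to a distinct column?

optimal assignment: row0→col0 (cost 10), row1→col2 (cost 2), row2→col3 (cost 8), row3→col1 (cost 1)
total = 10 + 2 + 8 + 1 = 21

Minimum assignment cost: 21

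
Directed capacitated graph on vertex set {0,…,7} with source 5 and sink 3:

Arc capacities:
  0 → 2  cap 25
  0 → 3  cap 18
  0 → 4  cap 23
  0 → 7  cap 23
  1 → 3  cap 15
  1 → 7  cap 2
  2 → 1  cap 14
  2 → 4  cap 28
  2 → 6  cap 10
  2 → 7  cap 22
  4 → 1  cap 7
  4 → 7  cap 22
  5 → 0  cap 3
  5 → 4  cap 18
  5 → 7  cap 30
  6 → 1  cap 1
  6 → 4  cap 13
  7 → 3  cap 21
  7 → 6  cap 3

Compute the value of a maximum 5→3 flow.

Maximum flow value: 32

augment #1: 5→0→3 bottleneck 3, total now 3
augment #2: 5→7→3 bottleneck 21, total now 24
augment #3: 5→4→1→3 bottleneck 7, total now 31
augment #4: 5→7→6→1→3 bottleneck 1, total now 32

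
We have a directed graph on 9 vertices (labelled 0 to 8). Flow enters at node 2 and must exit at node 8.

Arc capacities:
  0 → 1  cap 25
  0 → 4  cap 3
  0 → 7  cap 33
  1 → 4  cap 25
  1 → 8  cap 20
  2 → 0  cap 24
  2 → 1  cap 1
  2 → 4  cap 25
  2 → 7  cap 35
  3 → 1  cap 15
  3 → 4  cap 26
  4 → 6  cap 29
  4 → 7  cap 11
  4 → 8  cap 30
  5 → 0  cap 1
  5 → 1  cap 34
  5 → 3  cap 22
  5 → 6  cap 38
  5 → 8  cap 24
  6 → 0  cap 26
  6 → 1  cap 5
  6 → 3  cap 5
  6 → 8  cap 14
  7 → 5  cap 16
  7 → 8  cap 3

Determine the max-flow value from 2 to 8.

Maximum flow value: 69

augment #1: 2→1→8 bottleneck 1, total now 1
augment #2: 2→4→8 bottleneck 25, total now 26
augment #3: 2→7→8 bottleneck 3, total now 29
augment #4: 2→0→1→8 bottleneck 19, total now 48
augment #5: 2→0→4→8 bottleneck 3, total now 51
augment #6: 2→7→5→8 bottleneck 16, total now 67
augment #7: 2→0→1→4→8 bottleneck 2, total now 69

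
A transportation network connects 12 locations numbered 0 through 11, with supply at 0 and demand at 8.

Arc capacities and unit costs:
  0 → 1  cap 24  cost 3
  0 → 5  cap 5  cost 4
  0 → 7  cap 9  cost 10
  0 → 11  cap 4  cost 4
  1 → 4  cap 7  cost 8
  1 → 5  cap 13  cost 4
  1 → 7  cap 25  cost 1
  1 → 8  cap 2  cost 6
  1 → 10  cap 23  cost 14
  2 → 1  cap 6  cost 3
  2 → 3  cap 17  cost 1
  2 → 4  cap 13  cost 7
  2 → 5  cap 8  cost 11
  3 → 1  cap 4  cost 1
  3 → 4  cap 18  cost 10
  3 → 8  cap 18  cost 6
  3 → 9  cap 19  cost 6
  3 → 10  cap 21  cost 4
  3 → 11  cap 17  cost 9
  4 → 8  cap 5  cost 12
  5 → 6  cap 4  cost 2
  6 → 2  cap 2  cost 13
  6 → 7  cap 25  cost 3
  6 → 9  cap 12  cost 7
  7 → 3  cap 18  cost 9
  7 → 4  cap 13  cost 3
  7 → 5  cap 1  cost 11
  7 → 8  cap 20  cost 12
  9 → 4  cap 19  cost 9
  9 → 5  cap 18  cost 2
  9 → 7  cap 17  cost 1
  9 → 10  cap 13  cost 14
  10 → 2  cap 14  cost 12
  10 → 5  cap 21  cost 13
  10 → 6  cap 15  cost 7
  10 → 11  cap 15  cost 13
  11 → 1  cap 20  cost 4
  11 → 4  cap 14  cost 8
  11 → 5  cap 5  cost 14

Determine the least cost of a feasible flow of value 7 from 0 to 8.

Minimum cost for 7 units: 98

shortest-cost path #1: 0→1→8 push 2 @ unit cost 9 (adds 18)
shortest-cost path #2: 0→1→7→8 push 5 @ unit cost 16 (adds 80)
total cost = 98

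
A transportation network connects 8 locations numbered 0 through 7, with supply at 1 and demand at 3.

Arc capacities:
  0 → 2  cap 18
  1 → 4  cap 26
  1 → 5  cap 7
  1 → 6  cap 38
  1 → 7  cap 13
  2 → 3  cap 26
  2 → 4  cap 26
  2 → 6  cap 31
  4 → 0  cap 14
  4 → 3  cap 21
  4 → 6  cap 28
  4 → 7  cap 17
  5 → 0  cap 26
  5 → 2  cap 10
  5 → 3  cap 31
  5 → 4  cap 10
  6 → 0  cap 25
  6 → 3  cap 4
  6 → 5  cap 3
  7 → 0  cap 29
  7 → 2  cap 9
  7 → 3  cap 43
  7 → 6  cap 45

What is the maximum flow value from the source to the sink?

Maximum flow value: 71

augment #1: 1→4→3 bottleneck 21, total now 21
augment #2: 1→5→3 bottleneck 7, total now 28
augment #3: 1→6→3 bottleneck 4, total now 32
augment #4: 1→7→3 bottleneck 13, total now 45
augment #5: 1→4→7→3 bottleneck 5, total now 50
augment #6: 1→6→5→3 bottleneck 3, total now 53
augment #7: 1→6→0→2→3 bottleneck 18, total now 71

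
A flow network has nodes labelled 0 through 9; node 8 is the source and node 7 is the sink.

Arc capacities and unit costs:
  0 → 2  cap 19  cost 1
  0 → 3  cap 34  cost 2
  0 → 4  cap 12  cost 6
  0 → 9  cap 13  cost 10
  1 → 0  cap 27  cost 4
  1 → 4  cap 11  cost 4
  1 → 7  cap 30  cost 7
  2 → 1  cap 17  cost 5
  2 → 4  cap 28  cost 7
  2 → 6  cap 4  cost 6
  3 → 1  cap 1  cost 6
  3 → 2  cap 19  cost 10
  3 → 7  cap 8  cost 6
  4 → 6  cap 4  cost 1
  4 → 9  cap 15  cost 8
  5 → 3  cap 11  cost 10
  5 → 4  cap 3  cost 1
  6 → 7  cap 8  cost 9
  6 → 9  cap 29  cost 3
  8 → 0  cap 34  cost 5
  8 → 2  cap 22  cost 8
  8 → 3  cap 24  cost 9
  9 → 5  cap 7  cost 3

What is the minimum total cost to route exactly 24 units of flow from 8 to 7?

shortest-cost path #1: 8→0→3→7 push 8 @ unit cost 13 (adds 104)
shortest-cost path #2: 8→0→2→1→7 push 16 @ unit cost 18 (adds 288)
total cost = 392

Minimum cost for 24 units: 392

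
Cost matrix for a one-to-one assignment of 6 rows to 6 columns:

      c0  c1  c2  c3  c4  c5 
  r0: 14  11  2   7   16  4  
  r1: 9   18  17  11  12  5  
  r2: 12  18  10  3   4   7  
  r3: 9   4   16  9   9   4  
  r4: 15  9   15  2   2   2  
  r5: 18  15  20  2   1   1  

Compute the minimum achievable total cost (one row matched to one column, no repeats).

Minimum assignment cost: 21

one of 2 optimal assignments: row0→col2 (cost 2), row1→col0 (cost 9), row2→col3 (cost 3), row3→col1 (cost 4), row4→col4 (cost 2), row5→col5 (cost 1)
total = 2 + 9 + 3 + 4 + 2 + 1 = 21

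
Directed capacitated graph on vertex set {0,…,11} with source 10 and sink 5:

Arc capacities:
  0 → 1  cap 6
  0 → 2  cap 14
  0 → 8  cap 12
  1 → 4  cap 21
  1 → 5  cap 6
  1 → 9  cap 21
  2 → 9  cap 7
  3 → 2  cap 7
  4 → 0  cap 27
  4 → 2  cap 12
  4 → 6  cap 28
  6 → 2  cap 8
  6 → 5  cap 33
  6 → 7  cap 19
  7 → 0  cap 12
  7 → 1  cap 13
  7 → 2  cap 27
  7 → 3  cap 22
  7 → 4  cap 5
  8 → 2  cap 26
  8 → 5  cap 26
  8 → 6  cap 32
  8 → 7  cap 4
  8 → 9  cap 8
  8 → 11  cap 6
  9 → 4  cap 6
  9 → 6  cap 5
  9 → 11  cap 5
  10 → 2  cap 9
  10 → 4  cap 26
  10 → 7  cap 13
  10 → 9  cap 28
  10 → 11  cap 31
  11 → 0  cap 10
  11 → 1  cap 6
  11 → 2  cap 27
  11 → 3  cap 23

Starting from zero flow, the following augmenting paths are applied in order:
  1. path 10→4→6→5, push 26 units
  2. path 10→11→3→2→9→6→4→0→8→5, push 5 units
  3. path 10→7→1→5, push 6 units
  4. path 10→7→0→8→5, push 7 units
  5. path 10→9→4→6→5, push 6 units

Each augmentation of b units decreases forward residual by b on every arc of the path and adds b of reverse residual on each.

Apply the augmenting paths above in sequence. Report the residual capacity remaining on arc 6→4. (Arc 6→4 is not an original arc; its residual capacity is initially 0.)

Residual capacity of (6,4): 27

after path 1 (10→4→6→5, push 26): res(6,4)=26
after path 2 (10→11→3→2→9→6→4→0→8→5, push 5): res(6,4)=21
after path 3 (10→7→1→5, push 6): res(6,4)=21
after path 4 (10→7→0→8→5, push 7): res(6,4)=21
after path 5 (10→9→4→6→5, push 6): res(6,4)=27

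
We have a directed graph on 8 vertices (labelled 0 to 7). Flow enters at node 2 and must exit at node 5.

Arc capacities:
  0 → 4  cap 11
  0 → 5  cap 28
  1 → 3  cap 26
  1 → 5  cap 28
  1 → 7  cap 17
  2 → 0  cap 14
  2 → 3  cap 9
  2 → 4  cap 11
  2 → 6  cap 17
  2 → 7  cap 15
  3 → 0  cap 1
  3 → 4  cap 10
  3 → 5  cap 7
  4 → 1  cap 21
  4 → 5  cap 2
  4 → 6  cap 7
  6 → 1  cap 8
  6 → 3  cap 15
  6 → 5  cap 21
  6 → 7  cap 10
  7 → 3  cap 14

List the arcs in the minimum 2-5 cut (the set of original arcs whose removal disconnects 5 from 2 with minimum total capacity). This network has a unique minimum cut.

Min-cut arcs: {(2,0), (2,4), (2,6), (3,0), (3,4), (3,5)} (total capacity 60)

augment #1: 2→0→5 push 14
augment #2: 2→3→5 push 7
augment #3: 2→4→5 push 2
augment #4: 2→6→5 push 17
augment #5: 2→3→0→5 push 1
augment #6: 2→4→1→5 push 9
augment #7: 2→3→4→1→5 push 1
augment #8: 2→7→3→4→1→5 push 9
max flow = 60; residual-reachable set from 2 gives S-side
cut edges (S→T): {(2,0), (2,4), (2,6), (3,0), (3,4), (3,5)} total cap 60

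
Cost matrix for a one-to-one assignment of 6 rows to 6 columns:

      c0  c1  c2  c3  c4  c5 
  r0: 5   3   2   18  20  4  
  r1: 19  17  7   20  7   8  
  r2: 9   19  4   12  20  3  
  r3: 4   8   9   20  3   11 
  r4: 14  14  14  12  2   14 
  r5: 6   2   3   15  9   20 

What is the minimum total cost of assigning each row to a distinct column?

one of 2 optimal assignments: row0→col2 (cost 2), row1→col4 (cost 7), row2→col5 (cost 3), row3→col0 (cost 4), row4→col3 (cost 12), row5→col1 (cost 2)
total = 2 + 7 + 3 + 4 + 12 + 2 = 30

Minimum assignment cost: 30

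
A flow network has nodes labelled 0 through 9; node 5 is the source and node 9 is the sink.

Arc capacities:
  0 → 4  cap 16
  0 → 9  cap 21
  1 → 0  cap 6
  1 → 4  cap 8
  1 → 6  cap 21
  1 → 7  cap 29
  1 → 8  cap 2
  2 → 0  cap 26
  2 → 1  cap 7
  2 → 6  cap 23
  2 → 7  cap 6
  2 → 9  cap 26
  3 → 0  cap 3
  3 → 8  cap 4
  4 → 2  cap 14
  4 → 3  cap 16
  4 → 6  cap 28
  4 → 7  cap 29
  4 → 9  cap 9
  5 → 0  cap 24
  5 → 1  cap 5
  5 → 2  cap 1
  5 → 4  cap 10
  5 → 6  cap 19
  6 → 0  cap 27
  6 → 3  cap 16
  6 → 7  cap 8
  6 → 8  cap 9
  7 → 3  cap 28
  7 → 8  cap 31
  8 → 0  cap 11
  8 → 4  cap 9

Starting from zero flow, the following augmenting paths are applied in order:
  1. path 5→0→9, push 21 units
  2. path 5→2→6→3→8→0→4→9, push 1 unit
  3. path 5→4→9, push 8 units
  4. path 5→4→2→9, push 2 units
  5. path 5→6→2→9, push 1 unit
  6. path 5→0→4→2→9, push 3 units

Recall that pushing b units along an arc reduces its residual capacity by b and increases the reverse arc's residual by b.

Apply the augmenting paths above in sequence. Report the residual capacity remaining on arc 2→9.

after path 1 (5→0→9, push 21): res(2,9)=26
after path 2 (5→2→6→3→8→0→4→9, push 1): res(2,9)=26
after path 3 (5→4→9, push 8): res(2,9)=26
after path 4 (5→4→2→9, push 2): res(2,9)=24
after path 5 (5→6→2→9, push 1): res(2,9)=23
after path 6 (5→0→4→2→9, push 3): res(2,9)=20

Residual capacity of (2,9): 20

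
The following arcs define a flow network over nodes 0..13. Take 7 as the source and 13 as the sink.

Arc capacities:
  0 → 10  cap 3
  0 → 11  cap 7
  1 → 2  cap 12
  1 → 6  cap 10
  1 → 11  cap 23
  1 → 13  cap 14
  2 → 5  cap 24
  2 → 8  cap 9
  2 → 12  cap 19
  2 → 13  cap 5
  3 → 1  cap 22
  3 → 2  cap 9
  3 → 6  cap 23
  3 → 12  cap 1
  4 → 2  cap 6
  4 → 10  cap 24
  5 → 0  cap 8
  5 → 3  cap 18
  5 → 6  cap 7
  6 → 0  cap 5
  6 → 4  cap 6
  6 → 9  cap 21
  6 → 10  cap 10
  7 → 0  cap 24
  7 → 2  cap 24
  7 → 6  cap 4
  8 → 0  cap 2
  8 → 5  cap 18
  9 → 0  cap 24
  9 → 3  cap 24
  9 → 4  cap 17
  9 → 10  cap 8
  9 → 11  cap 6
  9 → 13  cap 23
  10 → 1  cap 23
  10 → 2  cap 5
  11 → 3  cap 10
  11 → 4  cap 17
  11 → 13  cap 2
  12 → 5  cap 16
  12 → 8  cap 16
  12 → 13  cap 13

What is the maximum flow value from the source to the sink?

augment #1: 7→2→13 bottleneck 5, total now 5
augment #2: 7→0→11→13 bottleneck 2, total now 7
augment #3: 7→2→12→13 bottleneck 13, total now 20
augment #4: 7→6→9→13 bottleneck 4, total now 24
augment #5: 7→0→10→1→13 bottleneck 3, total now 27
augment #6: 7→0→11→3→1→13 bottleneck 5, total now 32
augment #7: 7→2→5→3→1→13 bottleneck 6, total now 38

Maximum flow value: 38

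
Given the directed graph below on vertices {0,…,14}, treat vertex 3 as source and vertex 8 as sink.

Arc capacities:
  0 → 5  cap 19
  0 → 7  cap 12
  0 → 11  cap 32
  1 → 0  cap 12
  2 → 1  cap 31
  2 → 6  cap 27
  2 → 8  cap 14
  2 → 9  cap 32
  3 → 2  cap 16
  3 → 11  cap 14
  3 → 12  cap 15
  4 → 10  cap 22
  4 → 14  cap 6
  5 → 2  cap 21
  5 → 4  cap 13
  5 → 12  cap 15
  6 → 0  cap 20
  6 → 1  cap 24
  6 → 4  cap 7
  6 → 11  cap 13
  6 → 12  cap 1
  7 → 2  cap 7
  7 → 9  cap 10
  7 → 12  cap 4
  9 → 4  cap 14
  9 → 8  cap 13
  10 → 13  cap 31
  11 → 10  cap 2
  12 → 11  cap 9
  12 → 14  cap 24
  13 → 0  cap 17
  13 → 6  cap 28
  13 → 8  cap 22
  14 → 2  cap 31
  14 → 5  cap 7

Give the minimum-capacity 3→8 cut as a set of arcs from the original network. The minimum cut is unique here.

augment #1: 3→2→8 push 14
augment #2: 3→2→9→8 push 2
augment #3: 3→11→10→13→8 push 2
augment #4: 3→12→14→2→9→8 push 11
augment #5: 3→12→14→5→4→10→13→8 push 4
max flow = 33; residual-reachable set from 3 gives S-side
cut edges (S→T): {(3,2), (3,12), (11,10)} total cap 33

Min-cut arcs: {(3,2), (3,12), (11,10)} (total capacity 33)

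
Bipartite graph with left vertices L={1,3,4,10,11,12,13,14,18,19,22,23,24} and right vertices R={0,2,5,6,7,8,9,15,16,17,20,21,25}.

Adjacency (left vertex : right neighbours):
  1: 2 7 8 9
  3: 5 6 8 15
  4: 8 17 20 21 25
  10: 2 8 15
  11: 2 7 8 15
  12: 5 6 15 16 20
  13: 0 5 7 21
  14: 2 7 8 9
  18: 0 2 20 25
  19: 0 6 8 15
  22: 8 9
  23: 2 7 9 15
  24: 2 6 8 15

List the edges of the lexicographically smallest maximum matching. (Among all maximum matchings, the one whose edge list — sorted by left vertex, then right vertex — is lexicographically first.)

Lex-smallest maximum matching: {(1,2), (3,5), (4,17), (10,8), (11,7), (12,16), (13,21), (14,9), (18,20), (19,0), (23,15), (24,6)}

|M| = 12 (so the lex-smallest maximum matching has 12 edges)
process left vertices in ascending order; for each, take the smallest-labelled available neighbour that still permits 12 edges overall, or leave it unmatched if none does
lex-smallest matching: {1-2, 3-5, 4-17, 10-8, 11-7, 12-16, 13-21, 14-9, 18-20, 19-0, 23-15, 24-6}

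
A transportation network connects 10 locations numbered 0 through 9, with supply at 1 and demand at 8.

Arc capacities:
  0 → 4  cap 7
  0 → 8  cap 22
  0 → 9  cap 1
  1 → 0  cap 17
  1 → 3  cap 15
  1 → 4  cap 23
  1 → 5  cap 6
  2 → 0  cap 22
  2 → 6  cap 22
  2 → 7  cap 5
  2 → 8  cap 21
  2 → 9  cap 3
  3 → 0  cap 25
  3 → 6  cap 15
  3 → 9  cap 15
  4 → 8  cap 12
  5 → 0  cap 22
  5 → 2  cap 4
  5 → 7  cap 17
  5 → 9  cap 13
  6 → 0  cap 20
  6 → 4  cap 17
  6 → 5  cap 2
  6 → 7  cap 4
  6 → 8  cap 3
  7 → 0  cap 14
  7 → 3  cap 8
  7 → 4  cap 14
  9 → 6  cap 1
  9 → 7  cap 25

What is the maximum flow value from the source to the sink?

Maximum flow value: 41

augment #1: 1→0→8 bottleneck 17, total now 17
augment #2: 1→4→8 bottleneck 12, total now 29
augment #3: 1→3→0→8 bottleneck 5, total now 34
augment #4: 1→3→6→8 bottleneck 3, total now 37
augment #5: 1→5→2→8 bottleneck 4, total now 41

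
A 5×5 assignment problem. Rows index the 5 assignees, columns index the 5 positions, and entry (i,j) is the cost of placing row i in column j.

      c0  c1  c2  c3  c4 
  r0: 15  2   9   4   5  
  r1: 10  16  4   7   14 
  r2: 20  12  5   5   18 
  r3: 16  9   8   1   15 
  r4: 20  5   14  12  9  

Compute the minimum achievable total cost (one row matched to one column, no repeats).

optimal assignment: row0→col4 (cost 5), row1→col0 (cost 10), row2→col2 (cost 5), row3→col3 (cost 1), row4→col1 (cost 5)
total = 5 + 10 + 5 + 1 + 5 = 26

Minimum assignment cost: 26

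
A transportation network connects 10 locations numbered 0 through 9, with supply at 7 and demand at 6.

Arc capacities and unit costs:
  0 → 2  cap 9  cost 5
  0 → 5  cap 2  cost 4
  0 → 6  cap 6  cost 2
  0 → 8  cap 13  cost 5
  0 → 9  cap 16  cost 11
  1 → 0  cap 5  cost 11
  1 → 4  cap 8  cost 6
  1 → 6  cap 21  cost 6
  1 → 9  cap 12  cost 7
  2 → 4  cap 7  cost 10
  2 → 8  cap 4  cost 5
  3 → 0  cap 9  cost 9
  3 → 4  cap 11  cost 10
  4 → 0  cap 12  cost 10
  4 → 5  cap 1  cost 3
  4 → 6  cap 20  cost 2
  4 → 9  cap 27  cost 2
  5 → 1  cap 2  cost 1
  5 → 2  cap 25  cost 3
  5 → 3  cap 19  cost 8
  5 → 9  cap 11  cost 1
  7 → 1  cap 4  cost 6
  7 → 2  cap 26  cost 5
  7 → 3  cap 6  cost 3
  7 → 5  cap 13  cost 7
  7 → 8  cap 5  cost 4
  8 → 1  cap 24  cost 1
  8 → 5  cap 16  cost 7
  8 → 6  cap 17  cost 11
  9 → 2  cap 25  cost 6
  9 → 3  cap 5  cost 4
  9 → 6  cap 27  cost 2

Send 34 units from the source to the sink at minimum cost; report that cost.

shortest-cost path #1: 7→5→9→6 push 11 @ unit cost 10 (adds 110)
shortest-cost path #2: 7→8→1→6 push 5 @ unit cost 11 (adds 55)
shortest-cost path #3: 7→1→6 push 4 @ unit cost 12 (adds 48)
shortest-cost path #4: 7→3→0→6 push 6 @ unit cost 14 (adds 84)
shortest-cost path #5: 7→5→1→6 push 2 @ unit cost 14 (adds 28)
shortest-cost path #6: 7→2→4→6 push 6 @ unit cost 17 (adds 102)
total cost = 427

Minimum cost for 34 units: 427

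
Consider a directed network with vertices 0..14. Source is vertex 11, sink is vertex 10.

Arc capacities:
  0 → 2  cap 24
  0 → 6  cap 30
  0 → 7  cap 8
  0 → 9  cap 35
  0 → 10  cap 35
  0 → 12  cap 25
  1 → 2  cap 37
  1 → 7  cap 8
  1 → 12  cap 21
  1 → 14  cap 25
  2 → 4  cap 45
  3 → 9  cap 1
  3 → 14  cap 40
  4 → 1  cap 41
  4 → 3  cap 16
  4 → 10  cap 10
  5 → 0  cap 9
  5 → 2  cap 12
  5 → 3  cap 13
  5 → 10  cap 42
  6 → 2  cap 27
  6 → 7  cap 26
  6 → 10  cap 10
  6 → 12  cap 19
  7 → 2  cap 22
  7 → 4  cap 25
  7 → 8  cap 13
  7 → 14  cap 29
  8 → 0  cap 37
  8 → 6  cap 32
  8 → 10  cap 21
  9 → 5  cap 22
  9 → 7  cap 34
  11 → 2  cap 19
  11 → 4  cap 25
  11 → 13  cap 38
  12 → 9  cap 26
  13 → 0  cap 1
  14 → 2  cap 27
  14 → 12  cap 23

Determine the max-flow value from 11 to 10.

augment #1: 11→4→10 bottleneck 10, total now 10
augment #2: 11→13→0→10 bottleneck 1, total now 11
augment #3: 11→4→1→7→8→10 bottleneck 8, total now 19
augment #4: 11→4→3→9→5→10 bottleneck 1, total now 20
augment #5: 11→4→1→12→9→5→10 bottleneck 6, total now 26
augment #6: 11→2→4→1→12→9→5→10 bottleneck 15, total now 41
augment #7: 11→2→4→1→14→12→9→7→8→10 bottleneck 4, total now 45

Maximum flow value: 45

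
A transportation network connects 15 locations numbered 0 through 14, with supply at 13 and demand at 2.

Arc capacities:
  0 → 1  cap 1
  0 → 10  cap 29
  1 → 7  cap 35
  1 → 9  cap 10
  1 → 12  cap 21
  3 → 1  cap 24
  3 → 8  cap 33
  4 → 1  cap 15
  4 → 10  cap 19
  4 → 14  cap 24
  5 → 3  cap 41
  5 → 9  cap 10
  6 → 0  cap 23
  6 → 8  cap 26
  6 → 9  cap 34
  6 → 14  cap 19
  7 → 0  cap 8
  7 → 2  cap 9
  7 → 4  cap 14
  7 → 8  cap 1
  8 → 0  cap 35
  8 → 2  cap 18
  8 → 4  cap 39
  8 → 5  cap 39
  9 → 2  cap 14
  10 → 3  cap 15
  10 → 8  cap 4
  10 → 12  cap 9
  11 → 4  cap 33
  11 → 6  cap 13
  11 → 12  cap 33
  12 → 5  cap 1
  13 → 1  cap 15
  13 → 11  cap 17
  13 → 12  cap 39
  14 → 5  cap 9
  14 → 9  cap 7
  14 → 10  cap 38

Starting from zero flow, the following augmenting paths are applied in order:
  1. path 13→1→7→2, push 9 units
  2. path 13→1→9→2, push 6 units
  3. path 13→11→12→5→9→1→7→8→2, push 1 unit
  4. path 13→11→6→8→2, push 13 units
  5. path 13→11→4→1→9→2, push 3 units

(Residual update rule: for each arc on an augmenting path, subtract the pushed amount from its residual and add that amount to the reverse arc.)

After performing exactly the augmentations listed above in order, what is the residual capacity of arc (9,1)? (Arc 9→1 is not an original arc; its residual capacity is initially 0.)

Residual capacity of (9,1): 8

after path 1 (13→1→7→2, push 9): res(9,1)=0
after path 2 (13→1→9→2, push 6): res(9,1)=6
after path 3 (13→11→12→5→9→1→7→8→2, push 1): res(9,1)=5
after path 4 (13→11→6→8→2, push 13): res(9,1)=5
after path 5 (13→11→4→1→9→2, push 3): res(9,1)=8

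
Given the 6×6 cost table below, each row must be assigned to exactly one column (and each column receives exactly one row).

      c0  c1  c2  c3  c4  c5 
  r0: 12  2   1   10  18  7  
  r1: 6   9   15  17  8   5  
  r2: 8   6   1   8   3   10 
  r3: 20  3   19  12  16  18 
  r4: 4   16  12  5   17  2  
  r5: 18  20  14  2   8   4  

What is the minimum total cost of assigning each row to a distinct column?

Minimum assignment cost: 17

optimal assignment: row0→col2 (cost 1), row1→col0 (cost 6), row2→col4 (cost 3), row3→col1 (cost 3), row4→col5 (cost 2), row5→col3 (cost 2)
total = 1 + 6 + 3 + 3 + 2 + 2 = 17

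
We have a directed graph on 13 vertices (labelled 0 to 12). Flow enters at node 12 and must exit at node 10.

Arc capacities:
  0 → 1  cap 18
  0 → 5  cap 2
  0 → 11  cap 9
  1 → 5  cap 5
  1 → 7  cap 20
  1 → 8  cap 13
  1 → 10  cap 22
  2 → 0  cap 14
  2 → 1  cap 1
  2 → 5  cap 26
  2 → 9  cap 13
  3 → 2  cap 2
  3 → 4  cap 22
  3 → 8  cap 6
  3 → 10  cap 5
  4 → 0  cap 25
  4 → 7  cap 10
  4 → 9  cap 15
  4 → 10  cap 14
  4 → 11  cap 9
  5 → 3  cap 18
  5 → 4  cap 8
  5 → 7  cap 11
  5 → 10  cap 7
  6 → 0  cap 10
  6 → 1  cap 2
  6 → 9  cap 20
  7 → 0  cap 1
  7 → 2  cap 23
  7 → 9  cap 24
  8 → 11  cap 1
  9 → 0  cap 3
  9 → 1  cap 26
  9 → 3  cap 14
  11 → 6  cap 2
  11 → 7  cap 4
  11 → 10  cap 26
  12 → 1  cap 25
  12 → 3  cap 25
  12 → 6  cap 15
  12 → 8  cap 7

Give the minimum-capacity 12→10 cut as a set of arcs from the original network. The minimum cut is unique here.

Min-cut arcs: {(8,11), (12,1), (12,3), (12,6)} (total capacity 66)

augment #1: 12→1→10 push 22
augment #2: 12→3→10 push 5
augment #3: 12→1→5→10 push 3
augment #4: 12→3→4→10 push 14
augment #5: 12→8→11→10 push 1
augment #6: 12→3→2→5→10 push 2
augment #7: 12→3→4→11→10 push 4
augment #8: 12→6→0→5→10 push 2
augment #9: 12→6→0→11→10 push 8
augment #10: 12→6→9→0→11→10 push 1
augment #11: 12→6→1→5→4→11→10 push 2
augment #12: 12→6→9→3→4→11→10 push 2
max flow = 66; residual-reachable set from 12 gives S-side
cut edges (S→T): {(8,11), (12,1), (12,3), (12,6)} total cap 66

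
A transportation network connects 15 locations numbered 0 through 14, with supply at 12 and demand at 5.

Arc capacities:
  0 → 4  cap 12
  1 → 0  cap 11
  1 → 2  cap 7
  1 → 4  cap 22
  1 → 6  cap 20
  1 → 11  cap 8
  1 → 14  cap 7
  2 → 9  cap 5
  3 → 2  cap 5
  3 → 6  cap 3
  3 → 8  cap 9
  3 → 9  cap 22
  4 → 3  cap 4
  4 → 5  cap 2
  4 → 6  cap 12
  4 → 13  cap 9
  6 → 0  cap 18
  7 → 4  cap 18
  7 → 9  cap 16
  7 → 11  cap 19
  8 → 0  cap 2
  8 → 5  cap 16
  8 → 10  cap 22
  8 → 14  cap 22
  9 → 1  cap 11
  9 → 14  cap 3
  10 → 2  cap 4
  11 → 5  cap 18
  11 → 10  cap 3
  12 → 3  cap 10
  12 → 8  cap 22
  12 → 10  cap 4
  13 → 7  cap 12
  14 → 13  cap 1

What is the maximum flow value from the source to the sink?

Maximum flow value: 33

augment #1: 12→8→5 bottleneck 16, total now 16
augment #2: 12→8→0→4→5 bottleneck 2, total now 18
augment #3: 12→3→9→1→11→5 bottleneck 8, total now 26
augment #4: 12→8→14→13→7→11→5 bottleneck 1, total now 27
augment #5: 12→3→6→0→4→13→7→11→5 bottleneck 2, total now 29
augment #6: 12→10→2→9→1→4→13→7→11→5 bottleneck 3, total now 32
augment #7: 12→10→2→9→3→6→0→4→13→7→11→5 bottleneck 1, total now 33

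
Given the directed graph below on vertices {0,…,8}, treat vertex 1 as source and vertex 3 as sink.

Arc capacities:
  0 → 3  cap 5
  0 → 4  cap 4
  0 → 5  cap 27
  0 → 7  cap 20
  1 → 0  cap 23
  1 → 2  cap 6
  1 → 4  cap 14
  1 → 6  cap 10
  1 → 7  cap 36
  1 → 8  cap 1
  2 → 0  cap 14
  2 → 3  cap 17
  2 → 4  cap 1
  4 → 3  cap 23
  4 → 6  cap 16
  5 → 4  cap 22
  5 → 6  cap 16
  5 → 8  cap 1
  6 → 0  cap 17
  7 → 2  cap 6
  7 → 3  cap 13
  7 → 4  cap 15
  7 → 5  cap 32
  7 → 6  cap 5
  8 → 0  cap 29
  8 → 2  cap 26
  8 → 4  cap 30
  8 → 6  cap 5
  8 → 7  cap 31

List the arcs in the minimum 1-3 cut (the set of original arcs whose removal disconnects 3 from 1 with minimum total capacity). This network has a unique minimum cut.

Min-cut arcs: {(0,3), (1,2), (1,8), (4,3), (5,8), (7,2), (7,3)} (total capacity 55)

augment #1: 1→0→3 push 5
augment #2: 1→2→3 push 6
augment #3: 1→4→3 push 14
augment #4: 1→7→3 push 13
augment #5: 1→0→4→3 push 4
augment #6: 1→7→2→3 push 6
augment #7: 1→7→4→3 push 5
augment #8: 1→8→2→3 push 1
augment #9: 1→0→5→8→2→3 push 1
max flow = 55; residual-reachable set from 1 gives S-side
cut edges (S→T): {(0,3), (1,2), (1,8), (4,3), (5,8), (7,2), (7,3)} total cap 55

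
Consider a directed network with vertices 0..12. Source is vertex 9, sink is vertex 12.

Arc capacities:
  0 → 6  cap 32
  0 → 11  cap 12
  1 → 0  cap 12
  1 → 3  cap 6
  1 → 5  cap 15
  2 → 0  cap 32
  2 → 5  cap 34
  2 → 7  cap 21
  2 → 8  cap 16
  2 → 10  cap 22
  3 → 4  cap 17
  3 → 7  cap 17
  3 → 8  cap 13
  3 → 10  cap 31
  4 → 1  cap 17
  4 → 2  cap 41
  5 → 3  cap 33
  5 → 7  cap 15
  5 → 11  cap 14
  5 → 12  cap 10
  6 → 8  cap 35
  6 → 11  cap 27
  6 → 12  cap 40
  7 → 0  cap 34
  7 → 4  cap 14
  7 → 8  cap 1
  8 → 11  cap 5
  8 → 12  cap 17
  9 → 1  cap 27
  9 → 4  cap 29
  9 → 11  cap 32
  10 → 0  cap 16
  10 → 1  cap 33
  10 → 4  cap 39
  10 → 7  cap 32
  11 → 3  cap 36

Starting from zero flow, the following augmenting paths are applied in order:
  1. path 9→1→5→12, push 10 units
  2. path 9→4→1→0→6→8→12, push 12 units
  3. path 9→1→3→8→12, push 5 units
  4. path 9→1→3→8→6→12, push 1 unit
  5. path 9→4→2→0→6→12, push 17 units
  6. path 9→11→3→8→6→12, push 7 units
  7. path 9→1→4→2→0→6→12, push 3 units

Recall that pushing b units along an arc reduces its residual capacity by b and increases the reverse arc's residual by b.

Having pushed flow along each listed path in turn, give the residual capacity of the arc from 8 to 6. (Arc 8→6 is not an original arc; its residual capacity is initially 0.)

Residual capacity of (8,6): 4

after path 1 (9→1→5→12, push 10): res(8,6)=0
after path 2 (9→4→1→0→6→8→12, push 12): res(8,6)=12
after path 3 (9→1→3→8→12, push 5): res(8,6)=12
after path 4 (9→1→3→8→6→12, push 1): res(8,6)=11
after path 5 (9→4→2→0→6→12, push 17): res(8,6)=11
after path 6 (9→11→3→8→6→12, push 7): res(8,6)=4
after path 7 (9→1→4→2→0→6→12, push 3): res(8,6)=4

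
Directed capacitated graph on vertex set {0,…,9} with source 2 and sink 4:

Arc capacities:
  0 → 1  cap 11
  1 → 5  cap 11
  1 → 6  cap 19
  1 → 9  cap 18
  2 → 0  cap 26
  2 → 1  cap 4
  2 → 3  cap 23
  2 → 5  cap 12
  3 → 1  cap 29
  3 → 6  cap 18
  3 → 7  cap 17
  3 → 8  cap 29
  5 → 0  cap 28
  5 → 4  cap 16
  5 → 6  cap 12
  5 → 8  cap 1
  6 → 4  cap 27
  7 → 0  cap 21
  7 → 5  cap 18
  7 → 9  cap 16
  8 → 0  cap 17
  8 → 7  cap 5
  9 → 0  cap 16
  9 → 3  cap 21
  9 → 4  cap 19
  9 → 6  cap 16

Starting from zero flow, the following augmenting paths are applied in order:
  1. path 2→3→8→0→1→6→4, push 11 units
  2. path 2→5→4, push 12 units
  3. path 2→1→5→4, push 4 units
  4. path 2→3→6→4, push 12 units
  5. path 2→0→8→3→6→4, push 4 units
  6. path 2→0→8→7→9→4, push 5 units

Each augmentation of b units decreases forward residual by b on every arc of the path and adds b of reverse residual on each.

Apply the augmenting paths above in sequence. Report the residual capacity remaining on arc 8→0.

Residual capacity of (8,0): 15

after path 1 (2→3→8→0→1→6→4, push 11): res(8,0)=6
after path 2 (2→5→4, push 12): res(8,0)=6
after path 3 (2→1→5→4, push 4): res(8,0)=6
after path 4 (2→3→6→4, push 12): res(8,0)=6
after path 5 (2→0→8→3→6→4, push 4): res(8,0)=10
after path 6 (2→0→8→7→9→4, push 5): res(8,0)=15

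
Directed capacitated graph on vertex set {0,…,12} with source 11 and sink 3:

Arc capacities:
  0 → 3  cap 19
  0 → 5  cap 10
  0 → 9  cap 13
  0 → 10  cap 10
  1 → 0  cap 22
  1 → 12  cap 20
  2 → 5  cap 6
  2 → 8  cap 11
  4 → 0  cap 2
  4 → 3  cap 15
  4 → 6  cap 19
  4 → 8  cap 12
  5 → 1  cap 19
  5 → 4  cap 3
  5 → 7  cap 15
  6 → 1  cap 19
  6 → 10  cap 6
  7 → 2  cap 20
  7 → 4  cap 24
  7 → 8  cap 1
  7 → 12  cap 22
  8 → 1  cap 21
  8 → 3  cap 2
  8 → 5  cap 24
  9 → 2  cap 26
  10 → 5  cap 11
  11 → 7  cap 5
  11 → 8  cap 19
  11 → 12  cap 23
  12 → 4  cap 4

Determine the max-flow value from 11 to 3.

augment #1: 11→8→3 bottleneck 2, total now 2
augment #2: 11→7→4→3 bottleneck 5, total now 7
augment #3: 11→12→4→3 bottleneck 4, total now 11
augment #4: 11→8→1→0→3 bottleneck 17, total now 28

Maximum flow value: 28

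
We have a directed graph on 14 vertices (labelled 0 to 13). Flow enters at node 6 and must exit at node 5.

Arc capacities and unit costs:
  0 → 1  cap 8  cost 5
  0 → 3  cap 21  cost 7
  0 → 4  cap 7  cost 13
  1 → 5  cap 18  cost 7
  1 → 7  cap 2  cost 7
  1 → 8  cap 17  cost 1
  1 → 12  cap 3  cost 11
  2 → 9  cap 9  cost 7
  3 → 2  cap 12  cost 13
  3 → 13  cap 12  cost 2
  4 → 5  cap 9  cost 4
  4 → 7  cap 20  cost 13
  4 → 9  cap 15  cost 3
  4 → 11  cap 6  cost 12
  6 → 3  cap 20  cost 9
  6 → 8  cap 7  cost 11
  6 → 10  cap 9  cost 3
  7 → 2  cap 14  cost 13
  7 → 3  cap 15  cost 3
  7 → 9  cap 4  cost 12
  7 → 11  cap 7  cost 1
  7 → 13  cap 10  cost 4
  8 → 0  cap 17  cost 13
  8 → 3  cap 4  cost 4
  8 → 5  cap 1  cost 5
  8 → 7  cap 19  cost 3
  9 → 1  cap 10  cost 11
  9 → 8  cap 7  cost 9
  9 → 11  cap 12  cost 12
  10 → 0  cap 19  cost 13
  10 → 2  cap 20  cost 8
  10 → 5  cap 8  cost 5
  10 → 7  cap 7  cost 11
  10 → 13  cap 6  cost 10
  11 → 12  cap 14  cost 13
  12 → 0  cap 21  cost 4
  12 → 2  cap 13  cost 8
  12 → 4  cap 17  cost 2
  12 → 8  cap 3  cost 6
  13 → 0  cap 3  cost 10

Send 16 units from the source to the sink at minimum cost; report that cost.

shortest-cost path #1: 6→10→5 push 8 @ unit cost 8 (adds 64)
shortest-cost path #2: 6→8→5 push 1 @ unit cost 16 (adds 16)
shortest-cost path #3: 6→10→0→1→5 push 1 @ unit cost 28 (adds 28)
shortest-cost path #4: 6→3→13→0→1→5 push 3 @ unit cost 33 (adds 99)
shortest-cost path #5: 6→8→7→11→12→4→5 push 3 @ unit cost 34 (adds 102)
total cost = 309

Minimum cost for 16 units: 309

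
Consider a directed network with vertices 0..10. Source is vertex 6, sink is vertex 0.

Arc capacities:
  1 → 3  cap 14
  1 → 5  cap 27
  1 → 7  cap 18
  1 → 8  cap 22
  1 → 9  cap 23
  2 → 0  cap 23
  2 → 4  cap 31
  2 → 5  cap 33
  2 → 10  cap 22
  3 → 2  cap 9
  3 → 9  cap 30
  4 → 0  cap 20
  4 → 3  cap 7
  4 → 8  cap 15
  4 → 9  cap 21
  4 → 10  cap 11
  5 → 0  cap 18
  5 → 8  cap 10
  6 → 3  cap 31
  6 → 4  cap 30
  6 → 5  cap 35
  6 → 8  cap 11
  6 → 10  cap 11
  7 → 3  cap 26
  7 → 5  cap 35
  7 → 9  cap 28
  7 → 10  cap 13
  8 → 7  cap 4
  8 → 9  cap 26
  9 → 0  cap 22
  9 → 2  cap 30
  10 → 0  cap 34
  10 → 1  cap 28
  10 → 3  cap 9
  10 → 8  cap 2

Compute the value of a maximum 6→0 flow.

augment #1: 6→4→0 bottleneck 20, total now 20
augment #2: 6→5→0 bottleneck 18, total now 38
augment #3: 6→10→0 bottleneck 11, total now 49
augment #4: 6→3→2→0 bottleneck 9, total now 58
augment #5: 6→3→9→0 bottleneck 22, total now 80
augment #6: 6→4→10→0 bottleneck 10, total now 90
augment #7: 6→8→7→10→0 bottleneck 4, total now 94
augment #8: 6→8→9→2→0 bottleneck 7, total now 101
augment #9: 6→5→8→9→2→0 bottleneck 7, total now 108
augment #10: 6→5→8→9→2→10→0 bottleneck 3, total now 111

Maximum flow value: 111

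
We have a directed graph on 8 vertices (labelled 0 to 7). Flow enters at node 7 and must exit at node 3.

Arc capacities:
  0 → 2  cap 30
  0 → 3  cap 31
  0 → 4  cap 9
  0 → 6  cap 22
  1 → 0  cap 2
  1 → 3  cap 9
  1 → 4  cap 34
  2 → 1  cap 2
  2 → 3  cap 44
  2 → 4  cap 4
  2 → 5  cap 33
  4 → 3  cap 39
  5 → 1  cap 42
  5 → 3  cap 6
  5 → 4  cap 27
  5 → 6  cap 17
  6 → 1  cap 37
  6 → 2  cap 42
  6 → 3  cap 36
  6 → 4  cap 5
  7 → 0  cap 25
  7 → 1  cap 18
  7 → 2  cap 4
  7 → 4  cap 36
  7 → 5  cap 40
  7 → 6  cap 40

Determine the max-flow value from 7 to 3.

augment #1: 7→0→3 bottleneck 25, total now 25
augment #2: 7→1→3 bottleneck 9, total now 34
augment #3: 7→2→3 bottleneck 4, total now 38
augment #4: 7→4→3 bottleneck 36, total now 74
augment #5: 7→5→3 bottleneck 6, total now 80
augment #6: 7→6→3 bottleneck 36, total now 116
augment #7: 7→1→0→3 bottleneck 2, total now 118
augment #8: 7→1→4→3 bottleneck 3, total now 121
augment #9: 7→6→2→3 bottleneck 4, total now 125
augment #10: 7→5→6→2→3 bottleneck 17, total now 142

Maximum flow value: 142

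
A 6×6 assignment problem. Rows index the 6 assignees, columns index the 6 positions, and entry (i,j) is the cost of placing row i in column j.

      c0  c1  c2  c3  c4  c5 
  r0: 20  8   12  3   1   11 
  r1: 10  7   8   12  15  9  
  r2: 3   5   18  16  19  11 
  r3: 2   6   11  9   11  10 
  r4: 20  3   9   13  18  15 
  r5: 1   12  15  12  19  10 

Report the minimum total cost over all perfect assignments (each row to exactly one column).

optimal assignment: row0→col4 (cost 1), row1→col2 (cost 8), row2→col5 (cost 11), row3→col3 (cost 9), row4→col1 (cost 3), row5→col0 (cost 1)
total = 1 + 8 + 11 + 9 + 3 + 1 = 33

Minimum assignment cost: 33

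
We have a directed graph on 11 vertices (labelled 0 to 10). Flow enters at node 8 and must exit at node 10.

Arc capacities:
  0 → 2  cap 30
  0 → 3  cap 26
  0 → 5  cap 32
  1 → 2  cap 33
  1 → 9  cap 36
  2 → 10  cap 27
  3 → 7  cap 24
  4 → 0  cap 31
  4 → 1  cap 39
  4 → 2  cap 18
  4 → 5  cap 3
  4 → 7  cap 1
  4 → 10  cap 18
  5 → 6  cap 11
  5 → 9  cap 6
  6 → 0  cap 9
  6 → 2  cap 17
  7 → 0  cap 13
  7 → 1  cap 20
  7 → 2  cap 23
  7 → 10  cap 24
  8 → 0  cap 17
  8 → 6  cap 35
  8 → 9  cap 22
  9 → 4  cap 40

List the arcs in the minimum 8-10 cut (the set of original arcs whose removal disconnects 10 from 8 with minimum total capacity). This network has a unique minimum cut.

Min-cut arcs: {(6,0), (6,2), (8,0), (8,9)} (total capacity 65)

augment #1: 8→0→2→10 push 17
augment #2: 8→6→2→10 push 10
augment #3: 8→9→4→10 push 18
augment #4: 8→9→4→7→10 push 1
augment #5: 8→6→0→3→7→10 push 9
augment #6: 8→6→2→0→3→7→10 push 7
augment #7: 8→9→4→0→3→7→10 push 3
max flow = 65; residual-reachable set from 8 gives S-side
cut edges (S→T): {(6,0), (6,2), (8,0), (8,9)} total cap 65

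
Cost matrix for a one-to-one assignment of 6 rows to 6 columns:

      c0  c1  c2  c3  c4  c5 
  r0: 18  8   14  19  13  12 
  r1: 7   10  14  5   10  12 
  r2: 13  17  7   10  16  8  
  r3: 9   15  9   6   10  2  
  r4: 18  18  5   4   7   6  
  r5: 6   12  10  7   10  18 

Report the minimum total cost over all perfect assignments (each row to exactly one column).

Minimum assignment cost: 35

optimal assignment: row0→col1 (cost 8), row1→col3 (cost 5), row2→col2 (cost 7), row3→col5 (cost 2), row4→col4 (cost 7), row5→col0 (cost 6)
total = 8 + 5 + 7 + 2 + 7 + 6 = 35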